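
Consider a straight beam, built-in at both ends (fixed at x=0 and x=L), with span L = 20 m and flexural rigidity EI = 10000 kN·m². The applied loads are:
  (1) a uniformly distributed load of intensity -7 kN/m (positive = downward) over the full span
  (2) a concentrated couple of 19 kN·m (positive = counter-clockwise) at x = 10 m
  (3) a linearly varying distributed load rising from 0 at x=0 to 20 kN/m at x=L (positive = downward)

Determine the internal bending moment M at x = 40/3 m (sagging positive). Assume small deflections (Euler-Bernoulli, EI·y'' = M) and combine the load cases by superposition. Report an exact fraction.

Load 1 — uniform load w=-7 kN/m over full span:
  M_1 = wLx/2 - wL²/12 - wx²/2 = (-7)·20·(40/3)/2 - (-7)·20²/12 - (-7)·(40/3)²/2 = -700/9 kN·m
Load 2 — applied couple M₀=19 kN·m at a=10 m (b=L-a=10):
  M_2 = R_Ax - M_A - M₀  [x>a] with R_A=57/40, M_A=19/4 = (57/40)·(40/3) - (19/4) - 19 = -19/4 kN·m
Load 3 — triangular load w₀=20 kN/m (0→w₀ over full span):
  M_3 = 3w₀Lx/20 - w₀L²/30 - w₀x³/(6L) = 3·20·20·(40/3)/20 - 20·20²/30 - 20·(40/3)³/(6·20) = 11200/81 kN·m
Superposition: M = Σ M_i = 18061/324 kN·m ≈ 55.743827 kN·m

M(40/3) = 18061/324 kN·m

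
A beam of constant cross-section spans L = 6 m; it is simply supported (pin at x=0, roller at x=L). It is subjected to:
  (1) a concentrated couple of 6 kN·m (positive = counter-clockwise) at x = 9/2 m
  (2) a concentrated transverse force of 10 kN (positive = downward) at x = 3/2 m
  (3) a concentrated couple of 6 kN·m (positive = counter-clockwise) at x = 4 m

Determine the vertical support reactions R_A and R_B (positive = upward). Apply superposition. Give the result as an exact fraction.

R_A = 19/2 kN, R_B = 1/2 kN

Load 1 — applied couple M₀=6 kN·m at a=9/2 m (b=L-a=3/2):
  R_A = M₀/L = 6/6 = 1 kN
  R_B = -M₀/L = -6/6 = -1 kN
Load 2 — point force P=10 kN at a=3/2 m (b=L-a=9/2):
  R_A = Pb/L = 10·(9/2)/6 = 15/2 kN
  R_B = Pa/L = 10·(3/2)/6 = 5/2 kN
Load 3 — applied couple M₀=6 kN·m at a=4 m (b=L-a=2):
  R_A = M₀/L = 6/6 = 1 kN
  R_B = -M₀/L = -6/6 = -1 kN
Superposition: R_A = 19/2 kN, R_B = 1/2 kN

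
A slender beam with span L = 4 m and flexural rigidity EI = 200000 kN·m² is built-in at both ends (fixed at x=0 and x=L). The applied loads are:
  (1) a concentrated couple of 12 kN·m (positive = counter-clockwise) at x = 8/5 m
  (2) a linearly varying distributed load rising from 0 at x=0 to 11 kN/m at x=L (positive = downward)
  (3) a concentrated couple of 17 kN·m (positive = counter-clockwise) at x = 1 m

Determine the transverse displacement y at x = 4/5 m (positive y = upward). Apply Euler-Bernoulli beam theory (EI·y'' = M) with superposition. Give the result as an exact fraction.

y(4/5) = 1331/18750000000 m

Load 1 — applied couple M₀=12 kN·m at a=8/5 m (b=L-a=12/5):
  y_1 = (R_Ax³/6 - M_Ax²/2)/EI  [x≤a] with R_A=108/25, M_A=36/25 = ((108/25)·(4/5)³/6 - (36/25)·(4/5)²/2)/200000 = -9/19531250 m
Load 2 — triangular load w₀=11 kN/m (0→w₀ over full span):
  y_2 = -w₀x²(L-x)²(x+2L)/(120LEI) = -11·(4/5)²·(4-(4/5))²·((4/5)+2·4)/(120·4·200000) = -968/146484375 m
Load 3 — applied couple M₀=17 kN·m at a=1 m (b=L-a=3):
  y_3 = (R_Ax³/6 - M_Ax²/2)/EI  [x≤a] with R_A=153/32, M_A=-51/16 = ((153/32)·(4/5)³/6 - (-51/16)·(4/5)²/2)/200000 = 357/50000000 m
Superposition: y = Σ y_i = 1331/18750000000 m ≈ 0.000000 m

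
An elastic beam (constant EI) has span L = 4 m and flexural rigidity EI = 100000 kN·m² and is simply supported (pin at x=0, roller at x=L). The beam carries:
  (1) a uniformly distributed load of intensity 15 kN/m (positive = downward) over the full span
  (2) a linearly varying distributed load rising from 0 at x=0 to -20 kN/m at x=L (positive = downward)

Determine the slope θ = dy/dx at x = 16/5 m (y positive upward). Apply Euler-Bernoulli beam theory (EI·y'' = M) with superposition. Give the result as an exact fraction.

θ(16/5) = 1427/14062500 rad

Load 1 — uniform load w=15 kN/m over full span:
  θ_1 = -w(L³-6Lx²+4x³)/(24EI) = -15·(4³-6·4·(16/5)²+4·(16/5)³)/(24·100000) = 99/312500 rad
Load 2 — triangular load w₀=-20 kN/m (0→w₀ over full span):
  θ_2 = -w₀(7L⁴-30L²x²+15x⁴)/(360LEI) = -(-20)·(7·4⁴-30·4²·(16/5)²+15·(16/5)⁴)/(360·4·100000) = -757/3515625 rad
Superposition: θ = Σ θ_i = 1427/14062500 rad ≈ 0.000101 rad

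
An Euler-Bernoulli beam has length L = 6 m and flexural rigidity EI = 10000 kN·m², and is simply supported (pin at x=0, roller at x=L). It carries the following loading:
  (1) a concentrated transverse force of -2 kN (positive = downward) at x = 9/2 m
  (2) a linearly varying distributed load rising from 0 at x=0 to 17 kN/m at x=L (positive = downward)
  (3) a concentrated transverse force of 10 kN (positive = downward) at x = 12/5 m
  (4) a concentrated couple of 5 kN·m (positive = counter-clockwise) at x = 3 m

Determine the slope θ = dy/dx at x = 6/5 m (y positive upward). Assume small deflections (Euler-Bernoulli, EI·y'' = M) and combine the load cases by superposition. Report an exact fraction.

Load 1 — point force P=-2 kN at a=9/2 m (b=L-a=3/2):
  θ_1 = -Pb(L²-b²-3x²)/(6LEI)  [x≤a] = -(-2)·(3/2)·(6²-(3/2)²-3·(6/5)²)/(6·6·10000) = 981/4000000 rad
Load 2 — triangular load w₀=17 kN/m (0→w₀ over full span):
  θ_2 = -w₀(7L⁴-30L²x²+15x⁴)/(360LEI) = -17·(7·6⁴-30·6²·(6/5)²+15·(6/5)⁴)/(360·6·10000) = -4641/781250 rad
Load 3 — point force P=10 kN at a=12/5 m (b=L-a=18/5):
  θ_3 = -Pb(L²-b²-3x²)/(6LEI)  [x≤a] = -10·(18/5)·(6²-(18/5)²-3·(6/5)²)/(6·6·10000) = -117/62500 rad
Load 4 — applied couple M₀=5 kN·m at a=3 m (b=L-a=3):
  θ_4 = (M₀x²/(2L)+C₁)/EI  [x≤a] with C₁=M₀(3b²-L²)/(6L)=-5/4 = (5·(6/5)²/(2·6)+(-5/4))/10000 = -13/200000 rad
Superposition: θ = Σ θ_i = -763223/100000000 rad ≈ -0.007632 rad

θ(6/5) = -763223/100000000 rad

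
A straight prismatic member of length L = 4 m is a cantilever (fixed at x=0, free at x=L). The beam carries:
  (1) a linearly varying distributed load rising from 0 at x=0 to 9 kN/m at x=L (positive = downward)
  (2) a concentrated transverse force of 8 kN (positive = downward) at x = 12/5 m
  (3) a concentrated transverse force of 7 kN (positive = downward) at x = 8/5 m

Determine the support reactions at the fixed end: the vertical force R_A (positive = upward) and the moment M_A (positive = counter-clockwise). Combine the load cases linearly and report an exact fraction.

Load 1 — triangular load w₀=9 kN/m (0→w₀ over full span):
  R_A = w₀L/2 = 9·4/2 = 18 kN
  M_A = w₀L²/3 = 9·4²/3 = 48 kN·m
Load 2 — point force P=8 kN at a=12/5 m (b=L-a=8/5):
  R_A = P = 8 kN
  M_A = Pa = 8·(12/5) = 96/5 kN·m
Load 3 — point force P=7 kN at a=8/5 m (b=L-a=12/5):
  R_A = P = 7 kN
  M_A = Pa = 7·(8/5) = 56/5 kN·m
Superposition: R_A = 33 kN, M_A = 392/5 kN·m

R_A = 33 kN, M_A = 392/5 kN·m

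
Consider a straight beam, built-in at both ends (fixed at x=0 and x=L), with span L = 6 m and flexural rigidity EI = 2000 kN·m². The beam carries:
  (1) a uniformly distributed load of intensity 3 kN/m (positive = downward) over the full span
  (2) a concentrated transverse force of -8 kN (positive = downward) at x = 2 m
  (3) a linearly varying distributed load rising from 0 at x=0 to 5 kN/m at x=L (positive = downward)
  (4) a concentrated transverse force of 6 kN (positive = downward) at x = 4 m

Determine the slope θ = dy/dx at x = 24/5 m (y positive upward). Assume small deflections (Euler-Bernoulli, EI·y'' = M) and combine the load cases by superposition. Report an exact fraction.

Load 1 — uniform load w=3 kN/m over full span:
  θ_1 = -wx(L-x)(L-2x)/(12EI) = -3·(24/5)·(6-(24/5))·(6-2·(24/5))/(12·2000) = 81/31250 rad
Load 2 — point force P=-8 kN at a=2 m (b=L-a=4):
  θ_2 = Pa²(L-x)(2bL-(3b+a)(L-x))/(2L³EI)  [x>a] = (-8)·2²·(6-(24/5))·(2·4·6-(3·4+2)·(6-(24/5)))/(2·6³·2000) = -13/9375 rad
Load 3 — triangular load w₀=5 kN/m (0→w₀ over full span):
  θ_3 = -w₀(2x(L-x)(L-2x)(x+2L)+x²(L-x)²)/(120LEI) = -5·(2·(24/5)·(6-(24/5))·(6-2·(24/5))·((24/5)+2·6)+(24/5)²·(6-(24/5))²)/(120·6·2000) = 36/15625 rad
Load 4 — point force P=6 kN at a=4 m (b=L-a=2):
  θ_4 = Pa²(L-x)(2bL-(3b+a)(L-x))/(2L³EI)  [x>a] = 6·4²·(6-(24/5))·(2·2·6-(3·2+4)·(6-(24/5)))/(2·6³·2000) = 1/625 rad
Superposition: θ = Σ θ_i = 479/93750 rad ≈ 0.005109 rad

θ(24/5) = 479/93750 rad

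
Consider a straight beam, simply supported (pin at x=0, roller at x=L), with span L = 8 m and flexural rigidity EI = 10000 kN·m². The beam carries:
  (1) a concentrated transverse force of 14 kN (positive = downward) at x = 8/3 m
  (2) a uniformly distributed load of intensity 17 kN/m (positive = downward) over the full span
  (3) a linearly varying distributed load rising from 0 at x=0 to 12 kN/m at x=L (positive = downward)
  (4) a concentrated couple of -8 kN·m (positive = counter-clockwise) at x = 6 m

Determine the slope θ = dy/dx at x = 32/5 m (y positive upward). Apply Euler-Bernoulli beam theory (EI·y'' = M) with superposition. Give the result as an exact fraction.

Load 1 — point force P=14 kN at a=8/3 m (b=L-a=16/3):
  θ_1 = -Pa(2L²-6Lx+3x²+a²)/(6LEI)  [x>a] = -14·(8/3)·(2·8²-6·8·(32/5)+3·(32/5)²+(8/3)²)/(6·8·10000) = 4844/1265625 rad
Load 2 — uniform load w=17 kN/m over full span:
  θ_2 = -w(L³-6Lx²+4x³)/(24EI) = -17·(8³-6·8·(32/5)²+4·(32/5)³)/(24·10000) = 2244/78125 rad
Load 3 — triangular load w₀=12 kN/m (0→w₀ over full span):
  θ_3 = -w₀(7L⁴-30L²x²+15x⁴)/(360LEI) = -12·(7·8⁴-30·8²·(32/5)²+15·(32/5)⁴)/(360·8·10000) = 12112/1171875 rad
Load 4 — applied couple M₀=-8 kN·m at a=6 m (b=L-a=2):
  θ_4 = (M₀x²/(2L)-M₀(x-a)+C₁)/EI  [x>a] with C₁=M₀(3b²-L²)/(6L)=26/3 = ((-8)·(32/5)²/(2·8)-(-8)·((32/5)-6)+(26/3))/10000 = -323/375000 rad
Superposition: θ = Σ θ_i = 10637527/253125000 rad ≈ 0.042025 rad

θ(32/5) = 10637527/253125000 rad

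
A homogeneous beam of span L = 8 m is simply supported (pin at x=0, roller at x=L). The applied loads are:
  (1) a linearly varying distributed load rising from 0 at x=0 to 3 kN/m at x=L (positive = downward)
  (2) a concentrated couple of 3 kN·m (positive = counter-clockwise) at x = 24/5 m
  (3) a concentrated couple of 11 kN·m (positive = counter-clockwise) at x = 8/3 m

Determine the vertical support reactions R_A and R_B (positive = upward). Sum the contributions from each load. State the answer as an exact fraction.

Load 1 — triangular load w₀=3 kN/m (0→w₀ over full span):
  R_A = w₀L/6 = 3·8/6 = 4 kN
  R_B = w₀L/3 = 3·8/3 = 8 kN
Load 2 — applied couple M₀=3 kN·m at a=24/5 m (b=L-a=16/5):
  R_A = M₀/L = 3/8 kN
  R_B = -M₀/L = -3/8 kN
Load 3 — applied couple M₀=11 kN·m at a=8/3 m (b=L-a=16/3):
  R_A = M₀/L = 11/8 kN
  R_B = -M₀/L = -11/8 kN
Superposition: R_A = 23/4 kN, R_B = 25/4 kN

R_A = 23/4 kN, R_B = 25/4 kN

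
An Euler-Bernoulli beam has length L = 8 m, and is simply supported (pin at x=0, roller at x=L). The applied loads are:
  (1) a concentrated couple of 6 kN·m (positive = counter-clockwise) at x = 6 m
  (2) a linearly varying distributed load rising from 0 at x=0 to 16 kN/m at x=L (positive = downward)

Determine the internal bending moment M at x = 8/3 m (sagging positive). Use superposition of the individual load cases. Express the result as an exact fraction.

M(8/3) = 4258/81 kN·m

Load 1 — applied couple M₀=6 kN·m at a=6 m (b=L-a=2):
  M_1 = M₀x/L  [x≤a] = 6·(8/3)/8 = 2 kN·m
Load 2 — triangular load w₀=16 kN/m (0→w₀ over full span):
  M_2 = w₀Lx/6 - w₀x³/(6L) = 16·8·(8/3)/6 - 16·(8/3)³/(6·8) = 4096/81 kN·m
Superposition: M = Σ M_i = 4258/81 kN·m ≈ 52.567901 kN·m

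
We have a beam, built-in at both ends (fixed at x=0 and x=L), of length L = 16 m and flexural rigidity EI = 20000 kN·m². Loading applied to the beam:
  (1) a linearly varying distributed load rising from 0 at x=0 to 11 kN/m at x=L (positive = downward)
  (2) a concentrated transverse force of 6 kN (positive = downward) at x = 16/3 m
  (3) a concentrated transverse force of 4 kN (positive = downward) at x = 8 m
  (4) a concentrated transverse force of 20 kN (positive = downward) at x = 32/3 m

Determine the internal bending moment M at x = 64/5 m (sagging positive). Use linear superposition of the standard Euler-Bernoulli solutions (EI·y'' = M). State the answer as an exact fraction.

Load 1 — triangular load w₀=11 kN/m (0→w₀ over full span):
  M_1 = 3w₀Lx/20 - w₀L²/30 - w₀x³/(6L) = 3·11·16·(64/5)/20 - 11·16²/30 - 11·(64/5)³/(6·16) = 1408/375 kN·m
Load 2 — point force P=6 kN at a=16/3 m (b=L-a=32/3):
  M_2 = Pa²(a+3b)(L-x)/L³ - Pa²b/L²  [x>a] = 6·(16/3)²·((16/3)+3·(32/3))·(16-(64/5))/16³ - 6·(16/3)²·(32/3)/16² = -32/15 kN·m
Load 3 — point force P=4 kN at a=8 m (b=L-a=8):
  M_3 = Pa²(a+3b)(L-x)/L³ - Pa²b/L²  [x>a] = 4·8²·(8+3·8)·(16-(64/5))/16³ - 4·8²·8/16² = -8/5 kN·m
Load 4 — point force P=20 kN at a=32/3 m (b=L-a=16/3):
  M_4 = Pa²(a+3b)(L-x)/L³ - Pa²b/L²  [x>a] = 20·(32/3)²·((32/3)+3·(16/3))·(16-(64/5))/16³ - 20·(32/3)²·(16/3)/16² = 0 kN·m
Superposition: M = Σ M_i = 8/375 kN·m ≈ 0.021333 kN·m

M(64/5) = 8/375 kN·m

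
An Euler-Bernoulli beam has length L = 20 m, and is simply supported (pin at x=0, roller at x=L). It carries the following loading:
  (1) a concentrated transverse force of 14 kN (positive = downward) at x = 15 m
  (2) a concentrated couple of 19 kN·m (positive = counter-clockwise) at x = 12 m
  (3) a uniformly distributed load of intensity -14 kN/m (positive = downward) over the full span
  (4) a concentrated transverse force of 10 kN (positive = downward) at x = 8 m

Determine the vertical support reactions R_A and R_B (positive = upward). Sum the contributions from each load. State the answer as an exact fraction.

Load 1 — point force P=14 kN at a=15 m (b=L-a=5):
  R_A = Pb/L = 14·5/20 = 7/2 kN
  R_B = Pa/L = 14·15/20 = 21/2 kN
Load 2 — applied couple M₀=19 kN·m at a=12 m (b=L-a=8):
  R_A = M₀/L = 19/20 kN
  R_B = -M₀/L = -19/20 kN
Load 3 — uniform load w=-14 kN/m over full span:
  R_A = wL/2 = (-14)·20/2 = -140 kN
  R_B = wL/2 = (-14)·20/2 = -140 kN
Load 4 — point force P=10 kN at a=8 m (b=L-a=12):
  R_A = Pb/L = 10·12/20 = 6 kN
  R_B = Pa/L = 10·8/20 = 4 kN
Superposition: R_A = -2591/20 kN, R_B = -2529/20 kN

R_A = -2591/20 kN, R_B = -2529/20 kN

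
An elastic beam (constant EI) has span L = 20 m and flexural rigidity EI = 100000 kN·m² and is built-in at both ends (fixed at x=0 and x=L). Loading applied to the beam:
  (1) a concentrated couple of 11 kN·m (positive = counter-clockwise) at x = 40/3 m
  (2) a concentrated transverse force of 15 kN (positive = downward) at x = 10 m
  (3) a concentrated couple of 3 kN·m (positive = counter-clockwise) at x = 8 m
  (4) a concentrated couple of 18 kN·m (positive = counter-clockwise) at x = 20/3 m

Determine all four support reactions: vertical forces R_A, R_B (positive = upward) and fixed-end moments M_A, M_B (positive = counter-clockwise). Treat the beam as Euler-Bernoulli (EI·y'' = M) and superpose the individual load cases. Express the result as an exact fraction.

R_A = 7237/750 kN, M_A = 6229/150 kN·m, R_B = 4013/750 kN, M_B = -1527/50 kN·m

Load 1 — applied couple M₀=11 kN·m at a=40/3 m (b=L-a=20/3):
  R_A = 6M₀ab/L³ = 6·11·(40/3)·(20/3)/20³ = 11/15 kN
  M_A = M₀b(2a-b)/L² = 11·(20/3)·(2·(40/3)-(20/3))/20² = 11/3 kN·m
  R_B = -6M₀ab/L³ = -6·11·(40/3)·(20/3)/20³ = -11/15 kN
  M_B = M₀a(2b-a)/L² = 11·(40/3)·(2·(20/3)-(40/3))/20² = 0 kN·m
Load 2 — point force P=15 kN at a=10 m (b=L-a=10):
  R_A = Pb²(3a+b)/L³ = 15·10²·(3·10+10)/20³ = 15/2 kN
  M_A = Pab²/L² = 15·10·10²/20² = 75/2 kN·m
  R_B = Pa²(a+3b)/L³ = 15·10²·(10+3·10)/20³ = 15/2 kN
  M_B = -Pa²b/L² = -15·10²·10/20² = -75/2 kN·m
Load 3 — applied couple M₀=3 kN·m at a=8 m (b=L-a=12):
  R_A = 6M₀ab/L³ = 6·3·8·12/20³ = 27/125 kN
  M_A = M₀b(2a-b)/L² = 3·12·(2·8-12)/20² = 9/25 kN·m
  R_B = -6M₀ab/L³ = -6·3·8·12/20³ = -27/125 kN
  M_B = M₀a(2b-a)/L² = 3·8·(2·12-8)/20² = 24/25 kN·m
Load 4 — applied couple M₀=18 kN·m at a=20/3 m (b=L-a=40/3):
  R_A = 6M₀ab/L³ = 6·18·(20/3)·(40/3)/20³ = 6/5 kN
  M_A = M₀b(2a-b)/L² = 18·(40/3)·(2·(20/3)-(40/3))/20² = 0 kN·m
  R_B = -6M₀ab/L³ = -6·18·(20/3)·(40/3)/20³ = -6/5 kN
  M_B = M₀a(2b-a)/L² = 18·(20/3)·(2·(40/3)-(20/3))/20² = 6 kN·m
Superposition: R_A = 7237/750 kN, M_A = 6229/150 kN·m, R_B = 4013/750 kN, M_B = -1527/50 kN·m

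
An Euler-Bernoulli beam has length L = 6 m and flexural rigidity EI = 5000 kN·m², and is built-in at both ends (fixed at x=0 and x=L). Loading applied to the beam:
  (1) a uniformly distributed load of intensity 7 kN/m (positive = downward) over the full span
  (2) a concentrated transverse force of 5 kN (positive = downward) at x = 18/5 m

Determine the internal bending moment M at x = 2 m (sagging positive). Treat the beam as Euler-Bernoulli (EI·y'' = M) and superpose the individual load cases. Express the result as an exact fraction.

M(2) = 191/25 kN·m

Load 1 — uniform load w=7 kN/m over full span:
  M_1 = wLx/2 - wL²/12 - wx²/2 = 7·6·2/2 - 7·6²/12 - 7·2²/2 = 7 kN·m
Load 2 — point force P=5 kN at a=18/5 m (b=L-a=12/5):
  M_2 = Pb²(3a+b)x/L³ - Pab²/L²  [x≤a] = 5·(12/5)²·(3·(18/5)+(12/5))·2/6³ - 5·(18/5)·(12/5)²/6² = 16/25 kN·m
Superposition: M = Σ M_i = 191/25 kN·m ≈ 7.640000 kN·m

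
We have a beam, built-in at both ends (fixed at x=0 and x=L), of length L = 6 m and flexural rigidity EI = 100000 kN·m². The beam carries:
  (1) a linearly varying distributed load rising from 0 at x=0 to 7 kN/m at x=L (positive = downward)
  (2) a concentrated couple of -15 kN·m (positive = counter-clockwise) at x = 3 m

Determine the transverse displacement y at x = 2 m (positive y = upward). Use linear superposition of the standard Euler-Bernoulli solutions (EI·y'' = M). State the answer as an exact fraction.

y(2) = -559/9000000 m

Load 1 — triangular load w₀=7 kN/m (0→w₀ over full span):
  y_1 = -w₀x²(L-x)²(x+2L)/(120LEI) = -7·2²·(6-2)²·(2+2·6)/(120·6·100000) = -49/562500 m
Load 2 — applied couple M₀=-15 kN·m at a=3 m (b=L-a=3):
  y_2 = (R_Ax³/6 - M_Ax²/2)/EI  [x≤a] with R_A=-15/4, M_A=-15/4 = ((-15/4)·2³/6 - (-15/4)·2²/2)/100000 = 1/40000 m
Superposition: y = Σ y_i = -559/9000000 m ≈ -0.000062 m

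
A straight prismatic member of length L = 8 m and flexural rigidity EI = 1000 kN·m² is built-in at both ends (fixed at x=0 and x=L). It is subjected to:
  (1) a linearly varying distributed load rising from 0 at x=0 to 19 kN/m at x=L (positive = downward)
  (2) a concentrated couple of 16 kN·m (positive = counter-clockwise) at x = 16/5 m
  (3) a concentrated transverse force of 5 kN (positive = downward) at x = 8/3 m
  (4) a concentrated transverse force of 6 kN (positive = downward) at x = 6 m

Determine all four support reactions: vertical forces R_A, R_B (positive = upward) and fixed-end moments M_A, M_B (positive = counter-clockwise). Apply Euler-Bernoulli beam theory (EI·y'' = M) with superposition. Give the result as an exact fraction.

R_A = 327469/10800 kN, M_A = 136699/2700 kN·m, R_B = 612131/10800 kN, M_B = -176561/2700 kN·m

Load 1 — triangular load w₀=19 kN/m (0→w₀ over full span):
  R_A = 3w₀L/20 = 3·19·8/20 = 114/5 kN
  M_A = w₀L²/30 = 19·8²/30 = 608/15 kN·m
  R_B = 7w₀L/20 = 7·19·8/20 = 266/5 kN
  M_B = -w₀L²/20 = -19·8²/20 = -304/5 kN·m
Load 2 — applied couple M₀=16 kN·m at a=16/5 m (b=L-a=24/5):
  R_A = 6M₀ab/L³ = 6·16·(16/5)·(24/5)/8³ = 72/25 kN
  M_A = M₀b(2a-b)/L² = 16·(24/5)·(2·(16/5)-(24/5))/8² = 48/25 kN·m
  R_B = -6M₀ab/L³ = -6·16·(16/5)·(24/5)/8³ = -72/25 kN
  M_B = M₀a(2b-a)/L² = 16·(16/5)·(2·(24/5)-(16/5))/8² = 128/25 kN·m
Load 3 — point force P=5 kN at a=8/3 m (b=L-a=16/3):
  R_A = Pb²(3a+b)/L³ = 5·(16/3)²·(3·(8/3)+(16/3))/8³ = 100/27 kN
  M_A = Pab²/L² = 5·(8/3)·(16/3)²/8² = 160/27 kN·m
  R_B = Pa²(a+3b)/L³ = 5·(8/3)²·((8/3)+3·(16/3))/8³ = 35/27 kN
  M_B = -Pa²b/L² = -5·(8/3)²·(16/3)/8² = -80/27 kN·m
Load 4 — point force P=6 kN at a=6 m (b=L-a=2):
  R_A = Pb²(3a+b)/L³ = 6·2²·(3·6+2)/8³ = 15/16 kN
  M_A = Pab²/L² = 6·6·2²/8² = 9/4 kN·m
  R_B = Pa²(a+3b)/L³ = 6·6²·(6+3·2)/8³ = 81/16 kN
  M_B = -Pa²b/L² = -6·6²·2/8² = -27/4 kN·m
Superposition: R_A = 327469/10800 kN, M_A = 136699/2700 kN·m, R_B = 612131/10800 kN, M_B = -176561/2700 kN·m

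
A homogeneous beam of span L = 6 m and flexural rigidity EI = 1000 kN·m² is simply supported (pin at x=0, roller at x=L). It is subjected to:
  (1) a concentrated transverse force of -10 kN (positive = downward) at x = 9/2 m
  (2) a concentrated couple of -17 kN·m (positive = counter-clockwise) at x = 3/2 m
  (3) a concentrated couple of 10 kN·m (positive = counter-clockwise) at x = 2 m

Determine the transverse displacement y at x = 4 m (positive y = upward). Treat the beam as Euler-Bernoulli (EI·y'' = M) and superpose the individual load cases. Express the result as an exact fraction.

Load 1 — point force P=-10 kN at a=9/2 m (b=L-a=3/2):
  y_1 = -Pbx(L²-b²-x²)/(6LEI)  [x≤a] = -(-10)·(3/2)·4·(6²-(3/2)²-4²)/(6·6·1000) = 71/2400 m
Load 2 — applied couple M₀=-17 kN·m at a=3/2 m (b=L-a=9/2):
  y_2 = (M₀x³/(6L)-M₀(x-a)²/2+C₁x)/EI  [x>a] with C₁=M₀(3b²-L²)/(6L)=-187/16 = ((-17)·4³/(6·6)-(-17)·(4-(3/2))²/2+(-187/16)·4)/1000 = -1717/72000 m
Load 3 — applied couple M₀=10 kN·m at a=2 m (b=L-a=4):
  y_3 = (M₀x³/(6L)-M₀(x-a)²/2+C₁x)/EI  [x>a] with C₁=M₀(3b²-L²)/(6L)=10/3 = (10·4³/(6·6)-10·(4-2)²/2+(10/3)·4)/1000 = 1/90 m
Superposition: y = Σ y_i = 1213/72000 m ≈ 0.016847 m

y(4) = 1213/72000 m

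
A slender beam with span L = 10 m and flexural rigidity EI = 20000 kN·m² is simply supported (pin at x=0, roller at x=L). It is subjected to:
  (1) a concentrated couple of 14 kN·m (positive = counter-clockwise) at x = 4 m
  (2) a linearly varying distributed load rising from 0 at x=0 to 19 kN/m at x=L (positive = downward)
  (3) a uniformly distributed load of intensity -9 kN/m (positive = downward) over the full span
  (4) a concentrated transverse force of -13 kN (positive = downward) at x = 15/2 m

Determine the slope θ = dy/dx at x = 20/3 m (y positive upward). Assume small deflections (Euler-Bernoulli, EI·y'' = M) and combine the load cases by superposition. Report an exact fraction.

θ(20/3) = -1106969/777600000 rad

Load 1 — applied couple M₀=14 kN·m at a=4 m (b=L-a=6):
  θ_1 = (M₀x²/(2L)-M₀(x-a)+C₁)/EI  [x>a] with C₁=M₀(3b²-L²)/(6L)=28/15 = (14·(20/3)²/(2·10)-14·((20/3)-4)+(28/15))/20000 = -49/225000 rad
Load 2 — triangular load w₀=19 kN/m (0→w₀ over full span):
  θ_2 = -w₀(7L⁴-30L²x²+15x⁴)/(360LEI) = -19·(7·10⁴-30·10²·(20/3)²+15·(20/3)⁴)/(360·10·20000) = 1729/194400 rad
Load 3 — uniform load w=-9 kN/m over full span:
  θ_3 = -w(L³-6Lx²+4x³)/(24EI) = -(-9)·(10³-6·10·(20/3)²+4·(20/3)³)/(24·20000) = -13/1440 rad
Load 4 — point force P=-13 kN at a=15/2 m (b=L-a=5/2):
  θ_4 = -Pb(L²-b²-3x²)/(6LEI)  [x≤a] = -(-13)·(5/2)·(10²-(5/2)²-3·(20/3)²)/(6·10·20000) = -247/230400 rad
Superposition: θ = Σ θ_i = -1106969/777600000 rad ≈ -0.001424 rad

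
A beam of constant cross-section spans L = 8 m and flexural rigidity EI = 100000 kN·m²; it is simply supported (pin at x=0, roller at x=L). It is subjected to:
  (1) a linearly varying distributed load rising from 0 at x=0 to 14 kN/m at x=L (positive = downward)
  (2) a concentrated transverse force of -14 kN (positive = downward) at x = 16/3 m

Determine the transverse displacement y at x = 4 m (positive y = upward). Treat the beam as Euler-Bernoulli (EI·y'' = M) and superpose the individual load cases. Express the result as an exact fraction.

Load 1 — triangular load w₀=14 kN/m (0→w₀ over full span):
  y_1 = -w₀x(7L⁴-10L²x²+3x⁴)/(360LEI) = -14·4·(7·8⁴-10·8²·4²+3·4⁴)/(360·8·100000) = -7/1875 m
Load 2 — point force P=-14 kN at a=16/3 m (b=L-a=8/3):
  y_2 = -Pbx(L²-b²-x²)/(6LEI)  [x≤a] = -(-14)·(8/3)·4·(8²-(8/3)²-4²)/(6·8·100000) = 322/253125 m
Superposition: y = Σ y_i = -623/253125 m ≈ -0.002461 m

y(4) = -623/253125 m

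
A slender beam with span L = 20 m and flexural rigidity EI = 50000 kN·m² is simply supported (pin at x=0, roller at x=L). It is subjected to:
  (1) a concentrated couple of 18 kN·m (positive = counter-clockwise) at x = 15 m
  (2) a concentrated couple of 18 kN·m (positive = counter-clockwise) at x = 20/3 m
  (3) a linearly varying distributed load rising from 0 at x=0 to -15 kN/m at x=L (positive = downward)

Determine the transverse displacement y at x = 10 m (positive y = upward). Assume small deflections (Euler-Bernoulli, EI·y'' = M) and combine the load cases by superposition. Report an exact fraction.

Load 1 — applied couple M₀=18 kN·m at a=15 m (b=L-a=5):
  y_1 = (M₀x³/(6L)+C₁x)/EI  [x≤a] with C₁=M₀(3b²-L²)/(6L)=-195/4 = (18·10³/(6·20)+(-195/4)·10)/50000 = -27/4000 m
Load 2 — applied couple M₀=18 kN·m at a=20/3 m (b=L-a=40/3):
  y_2 = (M₀x³/(6L)-M₀(x-a)²/2+C₁x)/EI  [x>a] with C₁=M₀(3b²-L²)/(6L)=20 = (18·10³/(6·20)-18·(10-(20/3))²/2+20·10)/50000 = 1/200 m
Load 3 — triangular load w₀=-15 kN/m (0→w₀ over full span):
  y_3 = -w₀x(7L⁴-10L²x²+3x⁴)/(360LEI) = -(-15)·10·(7·20⁴-10·20²·10²+3·10⁴)/(360·20·50000) = 5/16 m
Superposition: y = Σ y_i = 1243/4000 m ≈ 0.310750 m

y(10) = 1243/4000 m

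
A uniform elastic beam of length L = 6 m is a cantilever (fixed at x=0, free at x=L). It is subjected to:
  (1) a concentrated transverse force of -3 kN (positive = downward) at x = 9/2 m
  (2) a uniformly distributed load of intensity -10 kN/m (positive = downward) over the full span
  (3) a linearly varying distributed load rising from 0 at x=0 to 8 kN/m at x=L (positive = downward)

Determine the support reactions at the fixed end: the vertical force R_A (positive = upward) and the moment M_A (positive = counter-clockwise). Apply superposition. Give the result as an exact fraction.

R_A = -39 kN, M_A = -195/2 kN·m

Load 1 — point force P=-3 kN at a=9/2 m (b=L-a=3/2):
  R_A = P = (-3) = -3 kN
  M_A = Pa = (-3)·(9/2) = -27/2 kN·m
Load 2 — uniform load w=-10 kN/m over full span:
  R_A = wL = (-10)·6 = -60 kN
  M_A = wL²/2 = (-10)·6²/2 = -180 kN·m
Load 3 — triangular load w₀=8 kN/m (0→w₀ over full span):
  R_A = w₀L/2 = 8·6/2 = 24 kN
  M_A = w₀L²/3 = 8·6²/3 = 96 kN·m
Superposition: R_A = -39 kN, M_A = -195/2 kN·m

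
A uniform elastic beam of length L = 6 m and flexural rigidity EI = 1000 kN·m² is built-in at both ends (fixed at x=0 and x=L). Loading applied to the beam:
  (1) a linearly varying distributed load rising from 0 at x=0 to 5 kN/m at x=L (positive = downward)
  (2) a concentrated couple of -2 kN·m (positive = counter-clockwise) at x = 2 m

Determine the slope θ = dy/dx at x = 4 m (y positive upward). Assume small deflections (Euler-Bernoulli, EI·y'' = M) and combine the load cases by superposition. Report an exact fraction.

θ(4) = 4/1125 rad

Load 1 — triangular load w₀=5 kN/m (0→w₀ over full span):
  θ_1 = -w₀(2x(L-x)(L-2x)(x+2L)+x²(L-x)²)/(120LEI) = -5·(2·4·(6-4)·(6-2·4)·(4+2·6)+4²·(6-4)²)/(120·6·1000) = 7/2250 rad
Load 2 — applied couple M₀=-2 kN·m at a=2 m (b=L-a=4):
  θ_2 = (R_Ax²/2 - M_Ax - M₀(x-a))/EI  [x>a] with R_A=-4/9, M_A=0 = ((-4/9)·4²/2 - 0·4 - (-2)·(4-2))/1000 = 1/2250 rad
Superposition: θ = Σ θ_i = 4/1125 rad ≈ 0.003556 rad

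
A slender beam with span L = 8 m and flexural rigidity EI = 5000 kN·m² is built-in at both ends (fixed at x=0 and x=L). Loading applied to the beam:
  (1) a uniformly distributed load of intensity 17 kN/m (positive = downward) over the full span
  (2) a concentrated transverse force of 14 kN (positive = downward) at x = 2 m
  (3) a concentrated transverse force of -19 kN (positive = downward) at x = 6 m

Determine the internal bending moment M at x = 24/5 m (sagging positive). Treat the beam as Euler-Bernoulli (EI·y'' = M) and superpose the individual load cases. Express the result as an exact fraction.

Load 1 — uniform load w=17 kN/m over full span:
  M_1 = wLx/2 - wL²/12 - wx²/2 = 17·8·(24/5)/2 - 17·8²/12 - 17·(24/5)²/2 = 2992/75 kN·m
Load 2 — point force P=14 kN at a=2 m (b=L-a=6):
  M_2 = Pa²(a+3b)(L-x)/L³ - Pa²b/L²  [x>a] = 14·2²·(2+3·6)·(8-(24/5))/8³ - 14·2²·6/8² = 7/4 kN·m
Load 3 — point force P=-19 kN at a=6 m (b=L-a=2):
  M_3 = Pb²(3a+b)x/L³ - Pab²/L²  [x≤a] = (-19)·2²·(3·6+2)·(24/5)/8³ - (-19)·6·2²/8² = -57/8 kN·m
Superposition: M = Σ M_i = 20711/600 kN·m ≈ 34.518333 kN·m

M(24/5) = 20711/600 kN·m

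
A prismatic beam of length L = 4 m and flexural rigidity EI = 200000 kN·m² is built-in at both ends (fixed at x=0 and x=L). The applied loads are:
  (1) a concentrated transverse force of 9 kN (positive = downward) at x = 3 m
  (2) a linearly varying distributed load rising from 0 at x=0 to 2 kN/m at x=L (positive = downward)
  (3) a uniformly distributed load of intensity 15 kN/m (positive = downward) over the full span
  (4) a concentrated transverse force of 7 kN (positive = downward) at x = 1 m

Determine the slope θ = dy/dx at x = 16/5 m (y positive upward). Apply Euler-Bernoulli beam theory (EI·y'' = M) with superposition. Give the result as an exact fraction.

Load 1 — point force P=9 kN at a=3 m (b=L-a=1):
  θ_1 = Pa²(L-x)(2bL-(3b+a)(L-x))/(2L³EI)  [x>a] = 9·3²·(4-(16/5))·(2·1·4-(3·1+3)·(4-(16/5)))/(2·4³·200000) = 81/10000000 rad
Load 2 — triangular load w₀=2 kN/m (0→w₀ over full span):
  θ_2 = -w₀(2x(L-x)(L-2x)(x+2L)+x²(L-x)²)/(120LEI) = -2·(2·(16/5)·(4-(16/5))·(4-2·(16/5))·((16/5)+2·4)+(16/5)²·(4-(16/5))²)/(120·4·200000) = 16/5859375 rad
Load 3 — uniform load w=15 kN/m over full span:
  θ_3 = -wx(L-x)(L-2x)/(12EI) = -15·(16/5)·(4-(16/5))·(4-2·(16/5))/(12·200000) = 3/78125 rad
Load 4 — point force P=7 kN at a=1 m (b=L-a=3):
  θ_4 = Pa²(L-x)(2bL-(3b+a)(L-x))/(2L³EI)  [x>a] = 7·1²·(4-(16/5))·(2·3·4-(3·3+1)·(4-(16/5)))/(2·4³·200000) = 7/2000000 rad
Superposition: θ = Σ θ_i = 9887/187500000 rad ≈ 0.000053 rad

θ(16/5) = 9887/187500000 rad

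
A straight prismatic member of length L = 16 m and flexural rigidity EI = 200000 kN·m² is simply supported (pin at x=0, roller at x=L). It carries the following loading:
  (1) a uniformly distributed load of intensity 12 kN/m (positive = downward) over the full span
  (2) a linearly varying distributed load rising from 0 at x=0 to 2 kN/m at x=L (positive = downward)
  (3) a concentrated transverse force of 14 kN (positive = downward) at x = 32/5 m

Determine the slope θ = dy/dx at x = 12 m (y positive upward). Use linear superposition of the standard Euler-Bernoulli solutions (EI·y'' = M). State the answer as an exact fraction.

Load 1 — uniform load w=12 kN/m over full span:
  θ_1 = -w(L³-6Lx²+4x³)/(24EI) = -12·(16³-6·16·12²+4·12³)/(24·200000) = 22/3125 rad
Load 2 — triangular load w₀=2 kN/m (0→w₀ over full span):
  θ_2 = -w₀(7L⁴-30L²x²+15x⁴)/(360LEI) = -2·(7·16⁴-30·16²·12²+15·12⁴)/(360·16·200000) = 1313/2250000 rad
Load 3 — point force P=14 kN at a=32/5 m (b=L-a=48/5):
  θ_3 = -Pa(2L²-6Lx+3x²+a²)/(6LEI)  [x>a] = -14·(32/5)·(2·16²-6·16·12+3·12²+(32/5)²)/(6·16·200000) = 609/781250 rad
Superposition: θ = Σ θ_i = 472673/56250000 rad ≈ 0.008403 rad

θ(12) = 472673/56250000 rad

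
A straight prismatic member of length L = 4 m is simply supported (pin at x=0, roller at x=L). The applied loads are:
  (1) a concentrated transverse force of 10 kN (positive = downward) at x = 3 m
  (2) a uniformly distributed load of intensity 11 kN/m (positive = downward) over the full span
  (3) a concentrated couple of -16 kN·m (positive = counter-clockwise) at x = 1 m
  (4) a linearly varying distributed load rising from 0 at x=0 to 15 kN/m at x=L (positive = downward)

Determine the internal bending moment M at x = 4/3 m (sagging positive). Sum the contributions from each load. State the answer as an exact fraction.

Load 1 — point force P=10 kN at a=3 m (b=L-a=1):
  M_1 = Pbx/L  [x≤a] = 10·1·(4/3)/4 = 10/3 kN·m
Load 2 — uniform load w=11 kN/m over full span:
  M_2 = wx(L-x)/2 = 11·(4/3)·(4-(4/3))/2 = 176/9 kN·m
Load 3 — applied couple M₀=-16 kN·m at a=1 m (b=L-a=3):
  M_3 = M₀x/L - M₀  [x>a] = (-16)·(4/3)/4 - (-16) = 32/3 kN·m
Load 4 — triangular load w₀=15 kN/m (0→w₀ over full span):
  M_4 = w₀Lx/6 - w₀x³/(6L) = 15·4·(4/3)/6 - 15·(4/3)³/(6·4) = 320/27 kN·m
Superposition: M = Σ M_i = 1226/27 kN·m ≈ 45.407407 kN·m

M(4/3) = 1226/27 kN·m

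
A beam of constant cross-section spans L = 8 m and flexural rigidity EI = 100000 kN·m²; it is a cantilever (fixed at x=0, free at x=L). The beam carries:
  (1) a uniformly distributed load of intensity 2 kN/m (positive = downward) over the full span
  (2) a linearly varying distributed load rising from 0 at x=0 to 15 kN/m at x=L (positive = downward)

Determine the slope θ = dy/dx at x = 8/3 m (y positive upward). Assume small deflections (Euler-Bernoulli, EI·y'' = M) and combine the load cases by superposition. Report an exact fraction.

Load 1 — uniform load w=2 kN/m over full span:
  θ_1 = -wx(x²-3Lx+3L²)/(6EI) = -2·(8/3)·((8/3)²-3·8·(8/3)+3·8²)/(6·100000) = -304/253125 rad
Load 2 — triangular load w₀=15 kN/m (0→w₀ over full span):
  θ_2 = (w₀Lx²/4-w₀L²x/3-w₀x⁴/(24L))/EI = (15·8·(8/3)²/4-15·8²·(8/3)/3-15·(8/3)⁴/(24·8))/100000 = -326/50625 rad
Superposition: θ = Σ θ_i = -1934/253125 rad ≈ -0.007640 rad

θ(8/3) = -1934/253125 rad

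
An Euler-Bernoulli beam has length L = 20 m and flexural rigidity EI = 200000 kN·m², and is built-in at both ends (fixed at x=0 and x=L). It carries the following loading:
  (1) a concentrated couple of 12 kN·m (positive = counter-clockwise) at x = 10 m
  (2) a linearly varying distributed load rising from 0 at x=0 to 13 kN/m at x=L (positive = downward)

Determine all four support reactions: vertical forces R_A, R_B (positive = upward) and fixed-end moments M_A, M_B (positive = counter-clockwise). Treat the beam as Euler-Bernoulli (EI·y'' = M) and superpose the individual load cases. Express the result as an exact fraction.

R_A = 399/10 kN, M_A = 529/3 kN·m, R_B = 901/10 kN, M_B = -257 kN·m

Load 1 — applied couple M₀=12 kN·m at a=10 m (b=L-a=10):
  R_A = 6M₀ab/L³ = 6·12·10·10/20³ = 9/10 kN
  M_A = M₀b(2a-b)/L² = 12·10·(2·10-10)/20² = 3 kN·m
  R_B = -6M₀ab/L³ = -6·12·10·10/20³ = -9/10 kN
  M_B = M₀a(2b-a)/L² = 12·10·(2·10-10)/20² = 3 kN·m
Load 2 — triangular load w₀=13 kN/m (0→w₀ over full span):
  R_A = 3w₀L/20 = 3·13·20/20 = 39 kN
  M_A = w₀L²/30 = 13·20²/30 = 520/3 kN·m
  R_B = 7w₀L/20 = 7·13·20/20 = 91 kN
  M_B = -w₀L²/20 = -13·20²/20 = -260 kN·m
Superposition: R_A = 399/10 kN, M_A = 529/3 kN·m, R_B = 901/10 kN, M_B = -257 kN·m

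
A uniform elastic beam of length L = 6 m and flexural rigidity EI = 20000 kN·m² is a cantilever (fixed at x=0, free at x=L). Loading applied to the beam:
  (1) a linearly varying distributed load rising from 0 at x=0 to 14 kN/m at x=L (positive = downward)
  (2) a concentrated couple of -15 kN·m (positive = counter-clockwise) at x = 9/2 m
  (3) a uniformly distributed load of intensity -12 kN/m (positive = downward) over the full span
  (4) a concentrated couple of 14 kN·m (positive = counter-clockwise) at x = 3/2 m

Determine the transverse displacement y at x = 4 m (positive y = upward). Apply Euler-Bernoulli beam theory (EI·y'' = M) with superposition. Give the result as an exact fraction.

Load 1 — triangular load w₀=14 kN/m (0→w₀ over full span):
  y_1 = (w₀Lx³/12-w₀L²x²/6-w₀x⁵/(120L))/EI = (14·6·4³/12-14·6²·4²/6-14·4⁵/(120·6))/20000 = -1288/28125 m
Load 2 — applied couple M₀=-15 kN·m at a=9/2 m (b=L-a=3/2):
  y_2 = M₀x²/(2EI)  [x≤a] = (-15)·4²/(2·20000) = -3/500 m
Load 3 — uniform load w=-12 kN/m over full span:
  y_3 = -wx²(x²-4Lx+6L²)/(24EI) = -(-12)·4²·(4²-4·6·4+6·6²)/(24·20000) = 34/625 m
Load 4 — applied couple M₀=14 kN·m at a=3/2 m (b=L-a=9/2):
  y_4 = M₀a(2x-a)/(2EI)  [x>a] = 14·(3/2)·(2·4-(3/2))/(2·20000) = 273/80000 m
Superposition: y = Σ y_i = 21661/3600000 m ≈ 0.006017 m

y(4) = 21661/3600000 m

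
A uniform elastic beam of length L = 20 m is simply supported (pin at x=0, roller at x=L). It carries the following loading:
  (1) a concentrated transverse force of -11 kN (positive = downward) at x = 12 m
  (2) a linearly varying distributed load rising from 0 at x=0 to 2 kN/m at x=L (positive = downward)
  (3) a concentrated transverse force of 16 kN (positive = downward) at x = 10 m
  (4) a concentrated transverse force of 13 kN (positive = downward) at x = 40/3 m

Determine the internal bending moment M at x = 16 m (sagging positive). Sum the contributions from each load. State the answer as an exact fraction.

M(16) = 236/3 kN·m

Load 1 — point force P=-11 kN at a=12 m (b=L-a=8):
  M_1 = Pa(L-x)/L  [x>a] = (-11)·12·(20-16)/20 = -132/5 kN·m
Load 2 — triangular load w₀=2 kN/m (0→w₀ over full span):
  M_2 = w₀Lx/6 - w₀x³/(6L) = 2·20·16/6 - 2·16³/(6·20) = 192/5 kN·m
Load 3 — point force P=16 kN at a=10 m (b=L-a=10):
  M_3 = Pa(L-x)/L  [x>a] = 16·10·(20-16)/20 = 32 kN·m
Load 4 — point force P=13 kN at a=40/3 m (b=L-a=20/3):
  M_4 = Pa(L-x)/L  [x>a] = 13·(40/3)·(20-16)/20 = 104/3 kN·m
Superposition: M = Σ M_i = 236/3 kN·m ≈ 78.666667 kN·m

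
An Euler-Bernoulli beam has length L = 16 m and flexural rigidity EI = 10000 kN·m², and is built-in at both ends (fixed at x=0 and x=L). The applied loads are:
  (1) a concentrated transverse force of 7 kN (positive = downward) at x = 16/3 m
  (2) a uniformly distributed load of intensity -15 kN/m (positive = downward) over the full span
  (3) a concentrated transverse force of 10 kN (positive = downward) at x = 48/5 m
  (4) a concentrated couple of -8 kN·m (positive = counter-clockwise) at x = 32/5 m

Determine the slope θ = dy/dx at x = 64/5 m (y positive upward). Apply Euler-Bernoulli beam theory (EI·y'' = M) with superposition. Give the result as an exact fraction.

θ(64/5) = -90536/2109375 rad

Load 1 — point force P=7 kN at a=16/3 m (b=L-a=32/3):
  θ_1 = Pa²(L-x)(2bL-(3b+a)(L-x))/(2L³EI)  [x>a] = 7·(16/3)²·(16-(64/5))·(2·(32/3)·16-(3·(32/3)+(16/3))·(16-(64/5)))/(2·16³·10000) = 728/421875 rad
Load 2 — uniform load w=-15 kN/m over full span:
  θ_2 = -wx(L-x)(L-2x)/(12EI) = -(-15)·(64/5)·(16-(64/5))·(16-2·(64/5))/(12·10000) = -768/15625 rad
Load 3 — point force P=10 kN at a=48/5 m (b=L-a=32/5):
  θ_3 = Pa²(L-x)(2bL-(3b+a)(L-x))/(2L³EI)  [x>a] = 10·(48/5)²·(16-(64/5))·(2·(32/5)·16-(3·(32/5)+(48/5))·(16-(64/5)))/(2·16³·10000) = 1584/390625 rad
Load 4 — applied couple M₀=-8 kN·m at a=32/5 m (b=L-a=48/5):
  θ_4 = (R_Ax²/2 - M_Ax - M₀(x-a))/EI  [x>a] with R_A=-18/25, M_A=-24/25 = ((-18/25)·(64/5)²/2 - (-24/25)·(64/5) - (-8)·((64/5)-(32/5)))/10000 = 176/390625 rad
Superposition: θ = Σ θ_i = -90536/2109375 rad ≈ -0.042921 rad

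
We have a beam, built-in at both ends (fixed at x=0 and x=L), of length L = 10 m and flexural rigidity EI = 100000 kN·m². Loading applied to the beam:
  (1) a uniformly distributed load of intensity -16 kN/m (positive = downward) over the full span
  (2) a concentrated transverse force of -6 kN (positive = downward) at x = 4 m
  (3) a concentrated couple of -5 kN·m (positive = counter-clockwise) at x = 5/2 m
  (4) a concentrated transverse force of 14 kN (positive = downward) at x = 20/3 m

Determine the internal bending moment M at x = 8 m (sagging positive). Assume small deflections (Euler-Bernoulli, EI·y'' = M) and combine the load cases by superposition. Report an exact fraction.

M(8) = 38591/6000 kN·m

Load 1 — uniform load w=-16 kN/m over full span:
  M_1 = wLx/2 - wL²/12 - wx²/2 = (-16)·10·8/2 - (-16)·10²/12 - (-16)·8²/2 = 16/3 kN·m
Load 2 — point force P=-6 kN at a=4 m (b=L-a=6):
  M_2 = Pa²(a+3b)(L-x)/L³ - Pa²b/L²  [x>a] = (-6)·4²·(4+3·6)·(10-8)/10³ - (-6)·4²·6/10² = 192/125 kN·m
Load 3 — applied couple M₀=-5 kN·m at a=5/2 m (b=L-a=15/2):
  M_3 = R_Ax - M_A - M₀  [x>a] with R_A=-9/16, M_A=15/16 = (-9/16)·8 - (15/16) - (-5) = -7/16 kN·m
Load 4 — point force P=14 kN at a=20/3 m (b=L-a=10/3):
  M_4 = Pa²(a+3b)(L-x)/L³ - Pa²b/L²  [x>a] = 14·(20/3)²·((20/3)+3·(10/3))·(10-8)/10³ - 14·(20/3)²·(10/3)/10² = 0 kN·m
Superposition: M = Σ M_i = 38591/6000 kN·m ≈ 6.431833 kN·m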